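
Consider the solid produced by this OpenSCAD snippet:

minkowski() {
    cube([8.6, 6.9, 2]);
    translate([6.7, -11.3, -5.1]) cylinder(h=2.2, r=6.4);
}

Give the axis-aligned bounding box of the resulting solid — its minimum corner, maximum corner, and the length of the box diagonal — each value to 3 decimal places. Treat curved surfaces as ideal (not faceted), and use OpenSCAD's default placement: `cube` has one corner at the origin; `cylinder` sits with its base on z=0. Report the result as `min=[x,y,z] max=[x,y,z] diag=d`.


min=[0.300,-17.700,-5.100] max=[21.700,2.000,-0.900] diag=29.389

A = translate([6.7, -11.3, -5.1]) cylinder(h=2.2, r=6.4) → bbox [0.3,-17.7,-5.1] .. [13.1,-4.9,-2.9]
B = cube([8.6, 6.9, 2]) → bbox [0,0,0] .. [8.6,6.9,2]
lo = A.lo+B.lo = [0.3+0, -17.7+0, -5.1+0] = [0.300,-17.700,-5.100]
hi = A.hi+B.hi = [13.1+8.6, -4.9+6.9, -2.9+2] = [21.700,2.000,-0.900]
diag = √(21.4²+19.7²+4.2²) = √863.69 = 29.389


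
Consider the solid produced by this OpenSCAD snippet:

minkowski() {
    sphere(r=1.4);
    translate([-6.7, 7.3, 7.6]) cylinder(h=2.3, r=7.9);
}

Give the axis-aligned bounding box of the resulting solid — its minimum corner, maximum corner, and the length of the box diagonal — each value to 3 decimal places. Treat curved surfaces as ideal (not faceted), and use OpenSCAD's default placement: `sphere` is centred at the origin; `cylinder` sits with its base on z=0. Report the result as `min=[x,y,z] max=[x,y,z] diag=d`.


A = translate([-6.7, 7.3, 7.6]) cylinder(h=2.3, r=7.9) → bbox [-14.6,-0.6,7.6] .. [1.2,15.2,9.9]
B = sphere(r=1.4) → bbox [-1.4,-1.4,-1.4] .. [1.4,1.4,1.4]
lo = A.lo+B.lo = [-14.6-1.4, -0.6-1.4, 7.6-1.4] = [-16.000,-2.000,6.200]
hi = A.hi+B.hi = [1.2+1.4, 15.2+1.4, 9.9+1.4] = [2.600,16.600,11.300]
diag = √(18.6²+18.6²+5.1²) = √717.93 = 26.794

min=[-16.000,-2.000,6.200] max=[2.600,16.600,11.300] diag=26.794


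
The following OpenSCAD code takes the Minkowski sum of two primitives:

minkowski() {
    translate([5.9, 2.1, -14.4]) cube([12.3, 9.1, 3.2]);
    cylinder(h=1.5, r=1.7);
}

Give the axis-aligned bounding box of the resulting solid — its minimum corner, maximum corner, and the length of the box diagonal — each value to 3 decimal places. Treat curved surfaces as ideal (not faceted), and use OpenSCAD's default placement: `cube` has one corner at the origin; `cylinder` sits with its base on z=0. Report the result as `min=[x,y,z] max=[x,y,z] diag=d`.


A = translate([5.9, 2.1, -14.4]) cube([12.3, 9.1, 3.2]) → bbox [5.9,2.1,-14.4] .. [18.2,11.2,-11.2]
B = cylinder(h=1.5, r=1.7) → bbox [-1.7,-1.7,0] .. [1.7,1.7,1.5]
lo = A.lo+B.lo = [5.9-1.7, 2.1-1.7, -14.4+0] = [4.200,0.400,-14.400]
hi = A.hi+B.hi = [18.2+1.7, 11.2+1.7, -11.2+1.5] = [19.900,12.900,-9.700]
diag = √(15.7²+12.5²+4.7²) = √424.83 = 20.611

min=[4.200,0.400,-14.400] max=[19.900,12.900,-9.700] diag=20.611


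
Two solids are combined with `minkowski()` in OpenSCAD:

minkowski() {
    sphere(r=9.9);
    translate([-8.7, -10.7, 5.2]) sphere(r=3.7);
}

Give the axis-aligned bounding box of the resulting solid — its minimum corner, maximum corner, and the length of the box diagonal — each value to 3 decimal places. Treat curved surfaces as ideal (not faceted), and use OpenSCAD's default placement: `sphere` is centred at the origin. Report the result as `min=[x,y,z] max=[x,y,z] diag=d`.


A = translate([-8.7, -10.7, 5.2]) sphere(r=3.7) → bbox [-12.4,-14.4,1.5] .. [-5,-7,8.9]
B = sphere(r=9.9) → bbox [-9.9,-9.9,-9.9] .. [9.9,9.9,9.9]
lo = A.lo+B.lo = [-12.4-9.9, -14.4-9.9, 1.5-9.9] = [-22.300,-24.300,-8.400]
hi = A.hi+B.hi = [-5+9.9, -7+9.9, 8.9+9.9] = [4.900,2.900,18.800]
diag = √(27.2²+27.2²+27.2²) = √2219.52 = 47.112

min=[-22.300,-24.300,-8.400] max=[4.900,2.900,18.800] diag=47.112


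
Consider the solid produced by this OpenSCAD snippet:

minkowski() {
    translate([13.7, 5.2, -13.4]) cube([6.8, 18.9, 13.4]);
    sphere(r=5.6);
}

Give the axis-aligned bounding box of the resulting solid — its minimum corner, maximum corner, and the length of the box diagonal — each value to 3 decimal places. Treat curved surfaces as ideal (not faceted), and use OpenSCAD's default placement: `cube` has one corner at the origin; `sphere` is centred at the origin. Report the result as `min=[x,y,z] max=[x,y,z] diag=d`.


min=[8.100,-0.400,-19.000] max=[26.100,29.700,5.600] diag=42.839

A = translate([13.7, 5.2, -13.4]) cube([6.8, 18.9, 13.4]) → bbox [13.7,5.2,-13.4] .. [20.5,24.1,0]
B = sphere(r=5.6) → bbox [-5.6,-5.6,-5.6] .. [5.6,5.6,5.6]
lo = A.lo+B.lo = [13.7-5.6, 5.2-5.6, -13.4-5.6] = [8.100,-0.400,-19.000]
hi = A.hi+B.hi = [20.5+5.6, 24.1+5.6, 0+5.6] = [26.100,29.700,5.600]
diag = √(18²+30.1²+24.6²) = √1835.17 = 42.839


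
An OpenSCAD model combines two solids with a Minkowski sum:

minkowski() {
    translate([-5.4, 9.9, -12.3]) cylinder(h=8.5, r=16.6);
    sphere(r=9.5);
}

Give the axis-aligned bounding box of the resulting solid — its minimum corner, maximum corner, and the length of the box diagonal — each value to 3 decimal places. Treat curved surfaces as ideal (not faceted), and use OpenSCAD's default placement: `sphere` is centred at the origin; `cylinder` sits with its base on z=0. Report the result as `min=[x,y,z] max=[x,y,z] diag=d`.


min=[-31.500,-16.200,-21.800] max=[20.700,36.000,5.700] diag=78.778

A = translate([-5.4, 9.9, -12.3]) cylinder(h=8.5, r=16.6) → bbox [-22,-6.7,-12.3] .. [11.2,26.5,-3.8]
B = sphere(r=9.5) → bbox [-9.5,-9.5,-9.5] .. [9.5,9.5,9.5]
lo = A.lo+B.lo = [-22-9.5, -6.7-9.5, -12.3-9.5] = [-31.500,-16.200,-21.800]
hi = A.hi+B.hi = [11.2+9.5, 26.5+9.5, -3.8+9.5] = [20.700,36.000,5.700]
diag = √(52.2²+52.2²+27.5²) = √6205.93 = 78.778


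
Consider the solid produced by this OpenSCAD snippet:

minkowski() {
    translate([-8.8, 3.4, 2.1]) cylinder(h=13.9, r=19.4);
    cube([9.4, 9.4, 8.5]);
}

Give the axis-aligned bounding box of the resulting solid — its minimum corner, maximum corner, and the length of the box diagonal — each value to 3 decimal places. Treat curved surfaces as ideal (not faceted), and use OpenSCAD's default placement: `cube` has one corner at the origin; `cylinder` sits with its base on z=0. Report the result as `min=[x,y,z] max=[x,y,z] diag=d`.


A = translate([-8.8, 3.4, 2.1]) cylinder(h=13.9, r=19.4) → bbox [-28.2,-16,2.1] .. [10.6,22.8,16]
B = cube([9.4, 9.4, 8.5]) → bbox [0,0,0] .. [9.4,9.4,8.5]
lo = A.lo+B.lo = [-28.2+0, -16+0, 2.1+0] = [-28.200,-16.000,2.100]
hi = A.hi+B.hi = [10.6+9.4, 22.8+9.4, 16+8.5] = [20.000,32.200,24.500]
diag = √(48.2²+48.2²+22.4²) = √5148.24 = 71.751

min=[-28.200,-16.000,2.100] max=[20.000,32.200,24.500] diag=71.751


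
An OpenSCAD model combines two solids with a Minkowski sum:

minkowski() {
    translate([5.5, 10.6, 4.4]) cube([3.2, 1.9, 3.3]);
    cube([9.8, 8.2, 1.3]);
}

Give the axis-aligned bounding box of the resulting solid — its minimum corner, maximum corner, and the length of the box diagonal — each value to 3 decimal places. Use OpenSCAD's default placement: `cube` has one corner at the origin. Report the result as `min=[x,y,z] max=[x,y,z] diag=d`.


min=[5.500,10.600,4.400] max=[18.500,20.700,9.000] diag=17.093

A = translate([5.5, 10.6, 4.4]) cube([3.2, 1.9, 3.3]) → bbox [5.5,10.6,4.4] .. [8.7,12.5,7.7]
B = cube([9.8, 8.2, 1.3]) → bbox [0,0,0] .. [9.8,8.2,1.3]
lo = A.lo+B.lo = [5.5+0, 10.6+0, 4.4+0] = [5.500,10.600,4.400]
hi = A.hi+B.hi = [8.7+9.8, 12.5+8.2, 7.7+1.3] = [18.500,20.700,9.000]
diag = √(13²+10.1²+4.6²) = √292.17 = 17.093


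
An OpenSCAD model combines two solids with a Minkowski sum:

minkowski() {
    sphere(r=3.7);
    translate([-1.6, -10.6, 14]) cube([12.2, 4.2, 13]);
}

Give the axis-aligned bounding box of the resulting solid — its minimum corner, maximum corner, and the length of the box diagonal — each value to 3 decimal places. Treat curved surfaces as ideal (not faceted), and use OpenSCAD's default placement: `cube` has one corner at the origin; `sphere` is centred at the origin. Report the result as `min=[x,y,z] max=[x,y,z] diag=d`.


min=[-5.300,-14.300,10.300] max=[14.300,-2.700,30.700] diag=30.576

A = translate([-1.6, -10.6, 14]) cube([12.2, 4.2, 13]) → bbox [-1.6,-10.6,14] .. [10.6,-6.4,27]
B = sphere(r=3.7) → bbox [-3.7,-3.7,-3.7] .. [3.7,3.7,3.7]
lo = A.lo+B.lo = [-1.6-3.7, -10.6-3.7, 14-3.7] = [-5.300,-14.300,10.300]
hi = A.hi+B.hi = [10.6+3.7, -6.4+3.7, 27+3.7] = [14.300,-2.700,30.700]
diag = √(19.6²+11.6²+20.4²) = √934.88 = 30.576


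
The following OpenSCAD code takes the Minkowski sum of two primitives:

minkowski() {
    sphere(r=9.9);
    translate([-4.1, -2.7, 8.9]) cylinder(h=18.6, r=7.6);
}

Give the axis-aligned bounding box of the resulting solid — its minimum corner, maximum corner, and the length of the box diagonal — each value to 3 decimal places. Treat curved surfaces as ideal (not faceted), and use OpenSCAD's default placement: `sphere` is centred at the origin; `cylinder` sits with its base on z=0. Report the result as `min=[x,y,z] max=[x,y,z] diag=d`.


A = translate([-4.1, -2.7, 8.9]) cylinder(h=18.6, r=7.6) → bbox [-11.7,-10.3,8.9] .. [3.5,4.9,27.5]
B = sphere(r=9.9) → bbox [-9.9,-9.9,-9.9] .. [9.9,9.9,9.9]
lo = A.lo+B.lo = [-11.7-9.9, -10.3-9.9, 8.9-9.9] = [-21.600,-20.200,-1.000]
hi = A.hi+B.hi = [3.5+9.9, 4.9+9.9, 27.5+9.9] = [13.400,14.800,37.400]
diag = √(35²+35²+38.4²) = √3924.56 = 62.646

min=[-21.600,-20.200,-1.000] max=[13.400,14.800,37.400] diag=62.646


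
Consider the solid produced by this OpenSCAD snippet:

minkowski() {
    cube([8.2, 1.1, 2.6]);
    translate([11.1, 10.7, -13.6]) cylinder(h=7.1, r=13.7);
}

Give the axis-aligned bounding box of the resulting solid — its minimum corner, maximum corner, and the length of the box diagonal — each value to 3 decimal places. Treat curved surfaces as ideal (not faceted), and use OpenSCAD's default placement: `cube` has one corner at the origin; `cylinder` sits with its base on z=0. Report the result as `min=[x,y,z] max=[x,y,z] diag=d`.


A = translate([11.1, 10.7, -13.6]) cylinder(h=7.1, r=13.7) → bbox [-2.6,-3,-13.6] .. [24.8,24.4,-6.5]
B = cube([8.2, 1.1, 2.6]) → bbox [0,0,0] .. [8.2,1.1,2.6]
lo = A.lo+B.lo = [-2.6+0, -3+0, -13.6+0] = [-2.600,-3.000,-13.600]
hi = A.hi+B.hi = [24.8+8.2, 24.4+1.1, -6.5+2.6] = [33.000,25.500,-3.900]
diag = √(35.6²+28.5²+9.7²) = √2173.7 = 46.623

min=[-2.600,-3.000,-13.600] max=[33.000,25.500,-3.900] diag=46.623


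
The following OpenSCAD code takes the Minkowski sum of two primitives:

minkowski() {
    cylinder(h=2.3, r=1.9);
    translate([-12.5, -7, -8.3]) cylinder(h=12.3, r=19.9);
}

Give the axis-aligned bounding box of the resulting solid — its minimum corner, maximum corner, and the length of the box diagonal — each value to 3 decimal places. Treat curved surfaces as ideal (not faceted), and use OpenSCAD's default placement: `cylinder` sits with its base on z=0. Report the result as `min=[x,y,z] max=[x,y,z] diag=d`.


min=[-34.300,-28.800,-8.300] max=[9.300,14.800,6.300] diag=63.365

A = translate([-12.5, -7, -8.3]) cylinder(h=12.3, r=19.9) → bbox [-32.4,-26.9,-8.3] .. [7.4,12.9,4]
B = cylinder(h=2.3, r=1.9) → bbox [-1.9,-1.9,0] .. [1.9,1.9,2.3]
lo = A.lo+B.lo = [-32.4-1.9, -26.9-1.9, -8.3+0] = [-34.300,-28.800,-8.300]
hi = A.hi+B.hi = [7.4+1.9, 12.9+1.9, 4+2.3] = [9.300,14.800,6.300]
diag = √(43.6²+43.6²+14.6²) = √4015.08 = 63.365


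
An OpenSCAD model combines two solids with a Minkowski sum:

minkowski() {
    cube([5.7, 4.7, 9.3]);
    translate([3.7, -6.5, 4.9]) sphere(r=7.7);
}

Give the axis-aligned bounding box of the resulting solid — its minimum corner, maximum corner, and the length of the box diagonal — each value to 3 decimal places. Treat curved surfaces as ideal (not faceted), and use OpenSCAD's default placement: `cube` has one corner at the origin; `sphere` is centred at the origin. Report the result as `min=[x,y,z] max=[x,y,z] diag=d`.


A = translate([3.7, -6.5, 4.9]) sphere(r=7.7) → bbox [-4,-14.2,-2.8] .. [11.4,1.2,12.6]
B = cube([5.7, 4.7, 9.3]) → bbox [0,0,0] .. [5.7,4.7,9.3]
lo = A.lo+B.lo = [-4+0, -14.2+0, -2.8+0] = [-4.000,-14.200,-2.800]
hi = A.hi+B.hi = [11.4+5.7, 1.2+4.7, 12.6+9.3] = [17.100,5.900,21.900]
diag = √(21.1²+20.1²+24.7²) = √1459.31 = 38.201

min=[-4.000,-14.200,-2.800] max=[17.100,5.900,21.900] diag=38.201


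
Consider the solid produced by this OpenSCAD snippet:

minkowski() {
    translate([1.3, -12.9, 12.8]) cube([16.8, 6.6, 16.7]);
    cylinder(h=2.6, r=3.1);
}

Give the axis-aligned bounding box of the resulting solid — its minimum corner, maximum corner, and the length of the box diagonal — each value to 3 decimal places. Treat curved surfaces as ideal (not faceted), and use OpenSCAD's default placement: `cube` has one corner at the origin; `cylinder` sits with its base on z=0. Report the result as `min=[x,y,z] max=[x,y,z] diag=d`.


min=[-1.800,-16.000,12.800] max=[21.200,-3.200,32.100] diag=32.639

A = translate([1.3, -12.9, 12.8]) cube([16.8, 6.6, 16.7]) → bbox [1.3,-12.9,12.8] .. [18.1,-6.3,29.5]
B = cylinder(h=2.6, r=3.1) → bbox [-3.1,-3.1,0] .. [3.1,3.1,2.6]
lo = A.lo+B.lo = [1.3-3.1, -12.9-3.1, 12.8+0] = [-1.800,-16.000,12.800]
hi = A.hi+B.hi = [18.1+3.1, -6.3+3.1, 29.5+2.6] = [21.200,-3.200,32.100]
diag = √(23²+12.8²+19.3²) = √1065.33 = 32.639


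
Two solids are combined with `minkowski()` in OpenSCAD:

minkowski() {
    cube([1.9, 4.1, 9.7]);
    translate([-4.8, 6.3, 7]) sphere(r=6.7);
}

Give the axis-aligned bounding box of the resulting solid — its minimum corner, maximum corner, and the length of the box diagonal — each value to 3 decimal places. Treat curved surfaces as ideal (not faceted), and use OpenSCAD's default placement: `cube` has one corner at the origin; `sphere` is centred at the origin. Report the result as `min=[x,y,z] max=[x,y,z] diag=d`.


A = translate([-4.8, 6.3, 7]) sphere(r=6.7) → bbox [-11.5,-0.4,0.3] .. [1.9,13,13.7]
B = cube([1.9, 4.1, 9.7]) → bbox [0,0,0] .. [1.9,4.1,9.7]
lo = A.lo+B.lo = [-11.5+0, -0.4+0, 0.3+0] = [-11.500,-0.400,0.300]
hi = A.hi+B.hi = [1.9+1.9, 13+4.1, 13.7+9.7] = [3.800,17.100,23.400]
diag = √(15.3²+17.5²+23.1²) = √1073.95 = 32.771

min=[-11.500,-0.400,0.300] max=[3.800,17.100,23.400] diag=32.771


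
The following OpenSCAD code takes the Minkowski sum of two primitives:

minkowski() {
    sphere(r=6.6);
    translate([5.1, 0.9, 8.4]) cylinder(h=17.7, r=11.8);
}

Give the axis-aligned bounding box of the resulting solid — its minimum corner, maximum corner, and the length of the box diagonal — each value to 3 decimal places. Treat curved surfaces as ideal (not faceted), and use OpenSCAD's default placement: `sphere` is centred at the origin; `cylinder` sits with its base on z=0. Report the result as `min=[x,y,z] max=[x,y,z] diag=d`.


A = translate([5.1, 0.9, 8.4]) cylinder(h=17.7, r=11.8) → bbox [-6.7,-10.9,8.4] .. [16.9,12.7,26.1]
B = sphere(r=6.6) → bbox [-6.6,-6.6,-6.6] .. [6.6,6.6,6.6]
lo = A.lo+B.lo = [-6.7-6.6, -10.9-6.6, 8.4-6.6] = [-13.300,-17.500,1.800]
hi = A.hi+B.hi = [16.9+6.6, 12.7+6.6, 26.1+6.6] = [23.500,19.300,32.700]
diag = √(36.8²+36.8²+30.9²) = √3663.29 = 60.525

min=[-13.300,-17.500,1.800] max=[23.500,19.300,32.700] diag=60.525


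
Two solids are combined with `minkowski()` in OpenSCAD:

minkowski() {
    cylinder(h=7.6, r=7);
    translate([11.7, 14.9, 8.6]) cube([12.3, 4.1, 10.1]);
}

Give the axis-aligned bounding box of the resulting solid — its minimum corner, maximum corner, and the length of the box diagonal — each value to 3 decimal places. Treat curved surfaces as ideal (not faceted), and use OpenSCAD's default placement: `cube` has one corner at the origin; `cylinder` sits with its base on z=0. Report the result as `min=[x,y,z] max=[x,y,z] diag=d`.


min=[4.700,7.900,8.600] max=[31.000,26.000,26.300] diag=36.505

A = translate([11.7, 14.9, 8.6]) cube([12.3, 4.1, 10.1]) → bbox [11.7,14.9,8.6] .. [24,19,18.7]
B = cylinder(h=7.6, r=7) → bbox [-7,-7,0] .. [7,7,7.6]
lo = A.lo+B.lo = [11.7-7, 14.9-7, 8.6+0] = [4.700,7.900,8.600]
hi = A.hi+B.hi = [24+7, 19+7, 18.7+7.6] = [31.000,26.000,26.300]
diag = √(26.3²+18.1²+17.7²) = √1332.59 = 36.505


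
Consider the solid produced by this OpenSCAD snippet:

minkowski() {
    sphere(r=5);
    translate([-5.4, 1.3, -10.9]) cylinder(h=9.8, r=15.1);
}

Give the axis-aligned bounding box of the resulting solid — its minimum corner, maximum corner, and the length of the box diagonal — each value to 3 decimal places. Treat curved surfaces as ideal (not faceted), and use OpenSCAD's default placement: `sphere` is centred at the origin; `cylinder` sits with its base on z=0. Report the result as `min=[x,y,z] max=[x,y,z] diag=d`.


min=[-25.500,-18.800,-15.900] max=[14.700,21.400,3.900] diag=60.201

A = translate([-5.4, 1.3, -10.9]) cylinder(h=9.8, r=15.1) → bbox [-20.5,-13.8,-10.9] .. [9.7,16.4,-1.1]
B = sphere(r=5) → bbox [-5,-5,-5] .. [5,5,5]
lo = A.lo+B.lo = [-20.5-5, -13.8-5, -10.9-5] = [-25.500,-18.800,-15.900]
hi = A.hi+B.hi = [9.7+5, 16.4+5, -1.1+5] = [14.700,21.400,3.900]
diag = √(40.2²+40.2²+19.8²) = √3624.12 = 60.201


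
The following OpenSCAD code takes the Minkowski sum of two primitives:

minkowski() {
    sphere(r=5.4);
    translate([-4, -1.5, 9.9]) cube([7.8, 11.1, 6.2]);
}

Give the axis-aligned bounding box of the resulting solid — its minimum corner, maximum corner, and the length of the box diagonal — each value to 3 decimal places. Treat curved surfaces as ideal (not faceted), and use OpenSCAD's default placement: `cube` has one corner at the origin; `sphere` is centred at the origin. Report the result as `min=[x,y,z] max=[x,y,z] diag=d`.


min=[-9.400,-6.900,4.500] max=[9.200,15.000,21.500] diag=33.385

A = translate([-4, -1.5, 9.9]) cube([7.8, 11.1, 6.2]) → bbox [-4,-1.5,9.9] .. [3.8,9.6,16.1]
B = sphere(r=5.4) → bbox [-5.4,-5.4,-5.4] .. [5.4,5.4,5.4]
lo = A.lo+B.lo = [-4-5.4, -1.5-5.4, 9.9-5.4] = [-9.400,-6.900,4.500]
hi = A.hi+B.hi = [3.8+5.4, 9.6+5.4, 16.1+5.4] = [9.200,15.000,21.500]
diag = √(18.6²+21.9²+17²) = √1114.57 = 33.385


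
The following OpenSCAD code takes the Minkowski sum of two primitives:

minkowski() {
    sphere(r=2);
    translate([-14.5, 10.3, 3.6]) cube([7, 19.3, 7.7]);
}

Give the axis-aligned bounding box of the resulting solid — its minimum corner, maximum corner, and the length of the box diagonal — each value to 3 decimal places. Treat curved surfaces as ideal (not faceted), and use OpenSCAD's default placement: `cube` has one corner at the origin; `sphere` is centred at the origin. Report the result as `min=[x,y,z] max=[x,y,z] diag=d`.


A = translate([-14.5, 10.3, 3.6]) cube([7, 19.3, 7.7]) → bbox [-14.5,10.3,3.6] .. [-7.5,29.6,11.3]
B = sphere(r=2) → bbox [-2,-2,-2] .. [2,2,2]
lo = A.lo+B.lo = [-14.5-2, 10.3-2, 3.6-2] = [-16.500,8.300,1.600]
hi = A.hi+B.hi = [-7.5+2, 29.6+2, 11.3+2] = [-5.500,31.600,13.300]
diag = √(11²+23.3²+11.7²) = √800.78 = 28.298

min=[-16.500,8.300,1.600] max=[-5.500,31.600,13.300] diag=28.298


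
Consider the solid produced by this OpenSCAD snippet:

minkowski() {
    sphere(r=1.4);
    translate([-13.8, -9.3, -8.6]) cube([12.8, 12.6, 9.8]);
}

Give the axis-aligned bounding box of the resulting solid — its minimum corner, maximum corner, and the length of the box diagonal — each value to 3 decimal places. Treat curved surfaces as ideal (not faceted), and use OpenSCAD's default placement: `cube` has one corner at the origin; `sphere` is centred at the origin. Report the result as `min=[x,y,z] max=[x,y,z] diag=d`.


A = translate([-13.8, -9.3, -8.6]) cube([12.8, 12.6, 9.8]) → bbox [-13.8,-9.3,-8.6] .. [-1,3.3,1.2]
B = sphere(r=1.4) → bbox [-1.4,-1.4,-1.4] .. [1.4,1.4,1.4]
lo = A.lo+B.lo = [-13.8-1.4, -9.3-1.4, -8.6-1.4] = [-15.200,-10.700,-10.000]
hi = A.hi+B.hi = [-1+1.4, 3.3+1.4, 1.2+1.4] = [0.400,4.700,2.600]
diag = √(15.6²+15.4²+12.6²) = √639.28 = 25.284

min=[-15.200,-10.700,-10.000] max=[0.400,4.700,2.600] diag=25.284


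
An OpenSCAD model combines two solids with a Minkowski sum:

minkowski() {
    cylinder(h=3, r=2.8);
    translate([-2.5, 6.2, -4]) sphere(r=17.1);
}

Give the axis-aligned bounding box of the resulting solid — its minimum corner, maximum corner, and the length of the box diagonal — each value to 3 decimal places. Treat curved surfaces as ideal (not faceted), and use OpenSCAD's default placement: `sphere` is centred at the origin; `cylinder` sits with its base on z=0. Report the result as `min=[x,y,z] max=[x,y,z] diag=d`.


A = translate([-2.5, 6.2, -4]) sphere(r=17.1) → bbox [-19.6,-10.9,-21.1] .. [14.6,23.3,13.1]
B = cylinder(h=3, r=2.8) → bbox [-2.8,-2.8,0] .. [2.8,2.8,3]
lo = A.lo+B.lo = [-19.6-2.8, -10.9-2.8, -21.1+0] = [-22.400,-13.700,-21.100]
hi = A.hi+B.hi = [14.6+2.8, 23.3+2.8, 13.1+3] = [17.400,26.100,16.100]
diag = √(39.8²+39.8²+37.2²) = √4551.92 = 67.468

min=[-22.400,-13.700,-21.100] max=[17.400,26.100,16.100] diag=67.468


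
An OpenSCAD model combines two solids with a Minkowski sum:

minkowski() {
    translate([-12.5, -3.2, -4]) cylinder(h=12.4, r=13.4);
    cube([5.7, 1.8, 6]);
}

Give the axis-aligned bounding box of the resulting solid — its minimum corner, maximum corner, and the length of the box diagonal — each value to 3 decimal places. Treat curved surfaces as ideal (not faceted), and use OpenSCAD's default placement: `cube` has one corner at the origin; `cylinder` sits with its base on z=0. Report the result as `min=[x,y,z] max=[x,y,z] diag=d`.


A = translate([-12.5, -3.2, -4]) cylinder(h=12.4, r=13.4) → bbox [-25.9,-16.6,-4] .. [0.9,10.2,8.4]
B = cube([5.7, 1.8, 6]) → bbox [0,0,0] .. [5.7,1.8,6]
lo = A.lo+B.lo = [-25.9+0, -16.6+0, -4+0] = [-25.900,-16.600,-4.000]
hi = A.hi+B.hi = [0.9+5.7, 10.2+1.8, 8.4+6] = [6.600,12.000,14.400]
diag = √(32.5²+28.6²+18.4²) = √2212.77 = 47.040

min=[-25.900,-16.600,-4.000] max=[6.600,12.000,14.400] diag=47.040


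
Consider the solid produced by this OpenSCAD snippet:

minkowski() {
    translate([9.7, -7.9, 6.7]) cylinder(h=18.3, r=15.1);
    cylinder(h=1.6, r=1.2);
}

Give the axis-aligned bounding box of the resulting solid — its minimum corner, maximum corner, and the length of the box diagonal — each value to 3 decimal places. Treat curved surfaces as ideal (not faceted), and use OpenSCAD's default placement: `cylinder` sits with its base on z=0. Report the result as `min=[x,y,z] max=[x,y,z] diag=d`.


min=[-6.600,-24.200,6.700] max=[26.000,8.400,26.600] diag=50.215

A = translate([9.7, -7.9, 6.7]) cylinder(h=18.3, r=15.1) → bbox [-5.4,-23,6.7] .. [24.8,7.2,25]
B = cylinder(h=1.6, r=1.2) → bbox [-1.2,-1.2,0] .. [1.2,1.2,1.6]
lo = A.lo+B.lo = [-5.4-1.2, -23-1.2, 6.7+0] = [-6.600,-24.200,6.700]
hi = A.hi+B.hi = [24.8+1.2, 7.2+1.2, 25+1.6] = [26.000,8.400,26.600]
diag = √(32.6²+32.6²+19.9²) = √2521.53 = 50.215


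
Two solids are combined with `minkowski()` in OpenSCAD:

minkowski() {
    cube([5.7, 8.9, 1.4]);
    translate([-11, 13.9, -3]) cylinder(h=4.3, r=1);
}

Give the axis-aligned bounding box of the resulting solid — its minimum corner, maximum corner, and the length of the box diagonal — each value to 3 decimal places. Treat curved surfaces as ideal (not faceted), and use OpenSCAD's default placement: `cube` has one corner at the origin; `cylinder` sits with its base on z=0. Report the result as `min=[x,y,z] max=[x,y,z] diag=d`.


A = translate([-11, 13.9, -3]) cylinder(h=4.3, r=1) → bbox [-12,12.9,-3] .. [-10,14.9,1.3]
B = cube([5.7, 8.9, 1.4]) → bbox [0,0,0] .. [5.7,8.9,1.4]
lo = A.lo+B.lo = [-12+0, 12.9+0, -3+0] = [-12.000,12.900,-3.000]
hi = A.hi+B.hi = [-10+5.7, 14.9+8.9, 1.3+1.4] = [-4.300,23.800,2.700]
diag = √(7.7²+10.9²+5.7²) = √210.59 = 14.512

min=[-12.000,12.900,-3.000] max=[-4.300,23.800,2.700] diag=14.512


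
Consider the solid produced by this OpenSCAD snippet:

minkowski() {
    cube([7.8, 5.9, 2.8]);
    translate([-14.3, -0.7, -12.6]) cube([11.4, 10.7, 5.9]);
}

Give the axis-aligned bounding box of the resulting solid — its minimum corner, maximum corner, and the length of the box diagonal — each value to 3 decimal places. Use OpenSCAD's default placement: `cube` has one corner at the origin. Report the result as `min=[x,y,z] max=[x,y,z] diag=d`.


A = translate([-14.3, -0.7, -12.6]) cube([11.4, 10.7, 5.9]) → bbox [-14.3,-0.7,-12.6] .. [-2.9,10,-6.7]
B = cube([7.8, 5.9, 2.8]) → bbox [0,0,0] .. [7.8,5.9,2.8]
lo = A.lo+B.lo = [-14.3+0, -0.7+0, -12.6+0] = [-14.300,-0.700,-12.600]
hi = A.hi+B.hi = [-2.9+7.8, 10+5.9, -6.7+2.8] = [4.900,15.900,-3.900]
diag = √(19.2²+16.6²+8.7²) = √719.89 = 26.831

min=[-14.300,-0.700,-12.600] max=[4.900,15.900,-3.900] diag=26.831


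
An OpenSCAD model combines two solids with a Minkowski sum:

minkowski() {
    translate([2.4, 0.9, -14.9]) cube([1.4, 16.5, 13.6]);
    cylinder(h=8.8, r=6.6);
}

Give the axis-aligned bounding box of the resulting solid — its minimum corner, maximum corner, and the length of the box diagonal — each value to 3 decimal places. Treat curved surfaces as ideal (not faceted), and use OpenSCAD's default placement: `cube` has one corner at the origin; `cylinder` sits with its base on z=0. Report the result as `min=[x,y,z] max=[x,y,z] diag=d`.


A = translate([2.4, 0.9, -14.9]) cube([1.4, 16.5, 13.6]) → bbox [2.4,0.9,-14.9] .. [3.8,17.4,-1.3]
B = cylinder(h=8.8, r=6.6) → bbox [-6.6,-6.6,0] .. [6.6,6.6,8.8]
lo = A.lo+B.lo = [2.4-6.6, 0.9-6.6, -14.9+0] = [-4.200,-5.700,-14.900]
hi = A.hi+B.hi = [3.8+6.6, 17.4+6.6, -1.3+8.8] = [10.400,24.000,7.500]
diag = √(14.6²+29.7²+22.4²) = √1597.01 = 39.963

min=[-4.200,-5.700,-14.900] max=[10.400,24.000,7.500] diag=39.963


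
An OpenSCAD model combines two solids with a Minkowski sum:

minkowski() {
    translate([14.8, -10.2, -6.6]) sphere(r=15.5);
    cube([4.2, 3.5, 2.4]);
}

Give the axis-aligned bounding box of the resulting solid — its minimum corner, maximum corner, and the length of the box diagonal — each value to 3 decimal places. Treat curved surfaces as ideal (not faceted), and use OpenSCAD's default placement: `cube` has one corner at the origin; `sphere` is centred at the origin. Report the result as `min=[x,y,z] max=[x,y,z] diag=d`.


A = translate([14.8, -10.2, -6.6]) sphere(r=15.5) → bbox [-0.7,-25.7,-22.1] .. [30.3,5.3,8.9]
B = cube([4.2, 3.5, 2.4]) → bbox [0,0,0] .. [4.2,3.5,2.4]
lo = A.lo+B.lo = [-0.7+0, -25.7+0, -22.1+0] = [-0.700,-25.700,-22.100]
hi = A.hi+B.hi = [30.3+4.2, 5.3+3.5, 8.9+2.4] = [34.500,8.800,11.300]
diag = √(35.2²+34.5²+33.4²) = √3544.85 = 59.539

min=[-0.700,-25.700,-22.100] max=[34.500,8.800,11.300] diag=59.539


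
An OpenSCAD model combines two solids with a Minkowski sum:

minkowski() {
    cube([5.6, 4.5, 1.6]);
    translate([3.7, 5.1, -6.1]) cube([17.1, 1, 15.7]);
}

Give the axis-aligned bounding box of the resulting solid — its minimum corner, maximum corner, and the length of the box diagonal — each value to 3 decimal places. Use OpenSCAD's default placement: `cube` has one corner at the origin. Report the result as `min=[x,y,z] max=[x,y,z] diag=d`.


A = translate([3.7, 5.1, -6.1]) cube([17.1, 1, 15.7]) → bbox [3.7,5.1,-6.1] .. [20.8,6.1,9.6]
B = cube([5.6, 4.5, 1.6]) → bbox [0,0,0] .. [5.6,4.5,1.6]
lo = A.lo+B.lo = [3.7+0, 5.1+0, -6.1+0] = [3.700,5.100,-6.100]
hi = A.hi+B.hi = [20.8+5.6, 6.1+4.5, 9.6+1.6] = [26.400,10.600,11.200]
diag = √(22.7²+5.5²+17.3²) = √844.83 = 29.066

min=[3.700,5.100,-6.100] max=[26.400,10.600,11.200] diag=29.066


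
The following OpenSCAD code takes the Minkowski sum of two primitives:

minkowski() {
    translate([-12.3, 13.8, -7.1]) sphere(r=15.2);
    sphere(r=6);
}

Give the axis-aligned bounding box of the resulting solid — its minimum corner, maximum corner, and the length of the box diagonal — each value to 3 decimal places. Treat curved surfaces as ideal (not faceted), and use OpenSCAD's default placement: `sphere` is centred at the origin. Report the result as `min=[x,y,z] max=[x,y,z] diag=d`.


A = translate([-12.3, 13.8, -7.1]) sphere(r=15.2) → bbox [-27.5,-1.4,-22.3] .. [2.9,29,8.1]
B = sphere(r=6) → bbox [-6,-6,-6] .. [6,6,6]
lo = A.lo+B.lo = [-27.5-6, -1.4-6, -22.3-6] = [-33.500,-7.400,-28.300]
hi = A.hi+B.hi = [2.9+6, 29+6, 8.1+6] = [8.900,35.000,14.100]
diag = √(42.4²+42.4²+42.4²) = √5393.28 = 73.439

min=[-33.500,-7.400,-28.300] max=[8.900,35.000,14.100] diag=73.439


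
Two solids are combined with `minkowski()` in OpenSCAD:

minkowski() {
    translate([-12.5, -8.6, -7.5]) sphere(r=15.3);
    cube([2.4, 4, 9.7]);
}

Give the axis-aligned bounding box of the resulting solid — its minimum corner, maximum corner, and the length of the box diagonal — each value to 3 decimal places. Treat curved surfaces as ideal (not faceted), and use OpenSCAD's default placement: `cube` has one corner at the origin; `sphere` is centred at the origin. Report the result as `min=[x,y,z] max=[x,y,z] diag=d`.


A = translate([-12.5, -8.6, -7.5]) sphere(r=15.3) → bbox [-27.8,-23.9,-22.8] .. [2.8,6.7,7.8]
B = cube([2.4, 4, 9.7]) → bbox [0,0,0] .. [2.4,4,9.7]
lo = A.lo+B.lo = [-27.8+0, -23.9+0, -22.8+0] = [-27.800,-23.900,-22.800]
hi = A.hi+B.hi = [2.8+2.4, 6.7+4, 7.8+9.7] = [5.200,10.700,17.500]
diag = √(33²+34.6²+40.3²) = √3910.25 = 62.532

min=[-27.800,-23.900,-22.800] max=[5.200,10.700,17.500] diag=62.532


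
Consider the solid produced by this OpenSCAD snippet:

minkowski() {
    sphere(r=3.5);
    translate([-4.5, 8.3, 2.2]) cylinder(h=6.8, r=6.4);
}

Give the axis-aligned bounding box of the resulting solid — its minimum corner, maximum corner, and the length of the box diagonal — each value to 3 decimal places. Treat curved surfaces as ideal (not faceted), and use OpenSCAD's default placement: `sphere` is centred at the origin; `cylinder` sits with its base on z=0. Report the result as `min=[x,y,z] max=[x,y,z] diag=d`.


min=[-14.400,-1.600,-1.300] max=[5.400,18.200,12.500] diag=31.217

A = translate([-4.5, 8.3, 2.2]) cylinder(h=6.8, r=6.4) → bbox [-10.9,1.9,2.2] .. [1.9,14.7,9]
B = sphere(r=3.5) → bbox [-3.5,-3.5,-3.5] .. [3.5,3.5,3.5]
lo = A.lo+B.lo = [-10.9-3.5, 1.9-3.5, 2.2-3.5] = [-14.400,-1.600,-1.300]
hi = A.hi+B.hi = [1.9+3.5, 14.7+3.5, 9+3.5] = [5.400,18.200,12.500]
diag = √(19.8²+19.8²+13.8²) = √974.52 = 31.217


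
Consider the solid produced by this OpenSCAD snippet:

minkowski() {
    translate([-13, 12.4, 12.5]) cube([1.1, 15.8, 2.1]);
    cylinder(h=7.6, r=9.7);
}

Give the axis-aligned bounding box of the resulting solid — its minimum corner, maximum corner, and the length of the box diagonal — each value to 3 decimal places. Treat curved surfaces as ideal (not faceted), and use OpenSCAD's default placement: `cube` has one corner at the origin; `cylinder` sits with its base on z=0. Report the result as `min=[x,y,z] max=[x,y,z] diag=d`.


min=[-22.700,2.700,12.500] max=[-2.200,37.900,22.200] diag=41.873

A = translate([-13, 12.4, 12.5]) cube([1.1, 15.8, 2.1]) → bbox [-13,12.4,12.5] .. [-11.9,28.2,14.6]
B = cylinder(h=7.6, r=9.7) → bbox [-9.7,-9.7,0] .. [9.7,9.7,7.6]
lo = A.lo+B.lo = [-13-9.7, 12.4-9.7, 12.5+0] = [-22.700,2.700,12.500]
hi = A.hi+B.hi = [-11.9+9.7, 28.2+9.7, 14.6+7.6] = [-2.200,37.900,22.200]
diag = √(20.5²+35.2²+9.7²) = √1753.38 = 41.873


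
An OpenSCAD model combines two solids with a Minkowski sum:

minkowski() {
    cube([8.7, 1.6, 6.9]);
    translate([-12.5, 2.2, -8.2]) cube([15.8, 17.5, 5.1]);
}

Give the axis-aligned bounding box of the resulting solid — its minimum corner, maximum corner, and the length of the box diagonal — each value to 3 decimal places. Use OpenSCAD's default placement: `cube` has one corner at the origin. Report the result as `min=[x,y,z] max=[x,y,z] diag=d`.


min=[-12.500,2.200,-8.200] max=[12.000,21.300,3.800] diag=33.303

A = translate([-12.5, 2.2, -8.2]) cube([15.8, 17.5, 5.1]) → bbox [-12.5,2.2,-8.2] .. [3.3,19.7,-3.1]
B = cube([8.7, 1.6, 6.9]) → bbox [0,0,0] .. [8.7,1.6,6.9]
lo = A.lo+B.lo = [-12.5+0, 2.2+0, -8.2+0] = [-12.500,2.200,-8.200]
hi = A.hi+B.hi = [3.3+8.7, 19.7+1.6, -3.1+6.9] = [12.000,21.300,3.800]
diag = √(24.5²+19.1²+12²) = √1109.06 = 33.303


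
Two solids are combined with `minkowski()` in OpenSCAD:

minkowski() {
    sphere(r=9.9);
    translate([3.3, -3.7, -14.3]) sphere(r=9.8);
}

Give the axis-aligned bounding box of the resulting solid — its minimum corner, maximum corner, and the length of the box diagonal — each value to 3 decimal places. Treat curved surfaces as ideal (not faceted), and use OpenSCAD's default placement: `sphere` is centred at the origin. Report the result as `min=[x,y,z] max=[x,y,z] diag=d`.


A = translate([3.3, -3.7, -14.3]) sphere(r=9.8) → bbox [-6.5,-13.5,-24.1] .. [13.1,6.1,-4.5]
B = sphere(r=9.9) → bbox [-9.9,-9.9,-9.9] .. [9.9,9.9,9.9]
lo = A.lo+B.lo = [-6.5-9.9, -13.5-9.9, -24.1-9.9] = [-16.400,-23.400,-34.000]
hi = A.hi+B.hi = [13.1+9.9, 6.1+9.9, -4.5+9.9] = [23.000,16.000,5.400]
diag = √(39.4²+39.4²+39.4²) = √4657.08 = 68.243

min=[-16.400,-23.400,-34.000] max=[23.000,16.000,5.400] diag=68.243


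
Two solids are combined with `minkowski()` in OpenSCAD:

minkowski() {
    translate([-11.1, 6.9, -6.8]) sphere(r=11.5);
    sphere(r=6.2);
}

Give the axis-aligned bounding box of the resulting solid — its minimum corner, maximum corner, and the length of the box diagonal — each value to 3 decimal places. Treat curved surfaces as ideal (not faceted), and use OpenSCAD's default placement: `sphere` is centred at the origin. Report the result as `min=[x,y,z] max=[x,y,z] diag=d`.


A = translate([-11.1, 6.9, -6.8]) sphere(r=11.5) → bbox [-22.6,-4.6,-18.3] .. [0.4,18.4,4.7]
B = sphere(r=6.2) → bbox [-6.2,-6.2,-6.2] .. [6.2,6.2,6.2]
lo = A.lo+B.lo = [-22.6-6.2, -4.6-6.2, -18.3-6.2] = [-28.800,-10.800,-24.500]
hi = A.hi+B.hi = [0.4+6.2, 18.4+6.2, 4.7+6.2] = [6.600,24.600,10.900]
diag = √(35.4²+35.4²+35.4²) = √3759.48 = 61.315

min=[-28.800,-10.800,-24.500] max=[6.600,24.600,10.900] diag=61.315


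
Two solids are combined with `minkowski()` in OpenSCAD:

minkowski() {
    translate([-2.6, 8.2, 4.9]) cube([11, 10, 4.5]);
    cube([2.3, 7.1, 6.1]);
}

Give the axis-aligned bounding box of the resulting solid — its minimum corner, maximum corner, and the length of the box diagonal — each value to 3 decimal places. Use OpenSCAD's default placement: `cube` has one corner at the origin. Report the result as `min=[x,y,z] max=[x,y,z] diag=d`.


A = translate([-2.6, 8.2, 4.9]) cube([11, 10, 4.5]) → bbox [-2.6,8.2,4.9] .. [8.4,18.2,9.4]
B = cube([2.3, 7.1, 6.1]) → bbox [0,0,0] .. [2.3,7.1,6.1]
lo = A.lo+B.lo = [-2.6+0, 8.2+0, 4.9+0] = [-2.600,8.200,4.900]
hi = A.hi+B.hi = [8.4+2.3, 18.2+7.1, 9.4+6.1] = [10.700,25.300,15.500]
diag = √(13.3²+17.1²+10.6²) = √581.66 = 24.118

min=[-2.600,8.200,4.900] max=[10.700,25.300,15.500] diag=24.118


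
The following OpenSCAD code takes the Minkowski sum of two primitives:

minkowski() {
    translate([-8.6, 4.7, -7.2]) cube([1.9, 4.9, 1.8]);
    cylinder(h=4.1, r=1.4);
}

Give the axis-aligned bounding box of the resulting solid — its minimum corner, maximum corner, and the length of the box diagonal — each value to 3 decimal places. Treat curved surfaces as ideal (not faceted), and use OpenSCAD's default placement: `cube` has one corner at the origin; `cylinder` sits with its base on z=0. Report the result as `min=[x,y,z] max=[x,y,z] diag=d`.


min=[-10.000,3.300,-7.200] max=[-5.300,11.000,-1.300] diag=10.779

A = translate([-8.6, 4.7, -7.2]) cube([1.9, 4.9, 1.8]) → bbox [-8.6,4.7,-7.2] .. [-6.7,9.6,-5.4]
B = cylinder(h=4.1, r=1.4) → bbox [-1.4,-1.4,0] .. [1.4,1.4,4.1]
lo = A.lo+B.lo = [-8.6-1.4, 4.7-1.4, -7.2+0] = [-10.000,3.300,-7.200]
hi = A.hi+B.hi = [-6.7+1.4, 9.6+1.4, -5.4+4.1] = [-5.300,11.000,-1.300]
diag = √(4.7²+7.7²+5.9²) = √116.19 = 10.779


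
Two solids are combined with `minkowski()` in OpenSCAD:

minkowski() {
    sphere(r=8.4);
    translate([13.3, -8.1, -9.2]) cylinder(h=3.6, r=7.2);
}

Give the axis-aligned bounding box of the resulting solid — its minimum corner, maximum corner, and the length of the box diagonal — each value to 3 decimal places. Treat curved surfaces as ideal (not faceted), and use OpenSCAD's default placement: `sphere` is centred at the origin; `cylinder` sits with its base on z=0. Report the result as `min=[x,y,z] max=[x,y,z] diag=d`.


min=[-2.300,-23.700,-17.600] max=[28.900,7.500,2.800] diag=48.611

A = translate([13.3, -8.1, -9.2]) cylinder(h=3.6, r=7.2) → bbox [6.1,-15.3,-9.2] .. [20.5,-0.9,-5.6]
B = sphere(r=8.4) → bbox [-8.4,-8.4,-8.4] .. [8.4,8.4,8.4]
lo = A.lo+B.lo = [6.1-8.4, -15.3-8.4, -9.2-8.4] = [-2.300,-23.700,-17.600]
hi = A.hi+B.hi = [20.5+8.4, -0.9+8.4, -5.6+8.4] = [28.900,7.500,2.800]
diag = √(31.2²+31.2²+20.4²) = √2363.04 = 48.611


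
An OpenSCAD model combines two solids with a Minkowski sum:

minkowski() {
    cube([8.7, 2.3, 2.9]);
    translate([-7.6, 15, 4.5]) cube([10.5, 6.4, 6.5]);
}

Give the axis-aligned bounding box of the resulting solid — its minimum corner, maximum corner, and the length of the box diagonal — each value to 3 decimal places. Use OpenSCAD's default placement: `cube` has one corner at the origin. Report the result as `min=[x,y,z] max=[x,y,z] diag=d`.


A = translate([-7.6, 15, 4.5]) cube([10.5, 6.4, 6.5]) → bbox [-7.6,15,4.5] .. [2.9,21.4,11]
B = cube([8.7, 2.3, 2.9]) → bbox [0,0,0] .. [8.7,2.3,2.9]
lo = A.lo+B.lo = [-7.6+0, 15+0, 4.5+0] = [-7.600,15.000,4.500]
hi = A.hi+B.hi = [2.9+8.7, 21.4+2.3, 11+2.9] = [11.600,23.700,13.900]
diag = √(19.2²+8.7²+9.4²) = √532.69 = 23.080

min=[-7.600,15.000,4.500] max=[11.600,23.700,13.900] diag=23.080


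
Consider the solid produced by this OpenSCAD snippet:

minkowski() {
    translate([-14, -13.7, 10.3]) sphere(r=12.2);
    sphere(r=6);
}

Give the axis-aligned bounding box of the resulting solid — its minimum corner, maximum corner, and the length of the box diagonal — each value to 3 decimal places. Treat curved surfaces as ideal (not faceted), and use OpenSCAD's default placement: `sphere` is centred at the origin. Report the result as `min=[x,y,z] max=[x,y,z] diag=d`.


A = translate([-14, -13.7, 10.3]) sphere(r=12.2) → bbox [-26.2,-25.9,-1.9] .. [-1.8,-1.5,22.5]
B = sphere(r=6) → bbox [-6,-6,-6] .. [6,6,6]
lo = A.lo+B.lo = [-26.2-6, -25.9-6, -1.9-6] = [-32.200,-31.900,-7.900]
hi = A.hi+B.hi = [-1.8+6, -1.5+6, 22.5+6] = [4.200,4.500,28.500]
diag = √(36.4²+36.4²+36.4²) = √3974.88 = 63.047

min=[-32.200,-31.900,-7.900] max=[4.200,4.500,28.500] diag=63.047


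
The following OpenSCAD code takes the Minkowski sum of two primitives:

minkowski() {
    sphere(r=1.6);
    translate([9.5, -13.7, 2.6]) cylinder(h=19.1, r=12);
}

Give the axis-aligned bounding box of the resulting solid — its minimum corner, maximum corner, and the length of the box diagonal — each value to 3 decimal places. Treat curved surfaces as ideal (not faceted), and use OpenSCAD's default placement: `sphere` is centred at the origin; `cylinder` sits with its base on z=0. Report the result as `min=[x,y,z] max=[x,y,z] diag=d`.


A = translate([9.5, -13.7, 2.6]) cylinder(h=19.1, r=12) → bbox [-2.5,-25.7,2.6] .. [21.5,-1.7,21.7]
B = sphere(r=1.6) → bbox [-1.6,-1.6,-1.6] .. [1.6,1.6,1.6]
lo = A.lo+B.lo = [-2.5-1.6, -25.7-1.6, 2.6-1.6] = [-4.100,-27.300,1.000]
hi = A.hi+B.hi = [21.5+1.6, -1.7+1.6, 21.7+1.6] = [23.100,-0.100,23.300]
diag = √(27.2²+27.2²+22.3²) = √1976.97 = 44.463

min=[-4.100,-27.300,1.000] max=[23.100,-0.100,23.300] diag=44.463


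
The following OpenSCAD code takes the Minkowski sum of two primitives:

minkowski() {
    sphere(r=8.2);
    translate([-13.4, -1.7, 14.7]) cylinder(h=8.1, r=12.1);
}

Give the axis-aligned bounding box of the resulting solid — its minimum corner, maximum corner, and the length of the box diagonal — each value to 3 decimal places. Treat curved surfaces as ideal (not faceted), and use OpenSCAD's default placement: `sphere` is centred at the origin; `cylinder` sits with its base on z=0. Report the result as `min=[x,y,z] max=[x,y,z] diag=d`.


A = translate([-13.4, -1.7, 14.7]) cylinder(h=8.1, r=12.1) → bbox [-25.5,-13.8,14.7] .. [-1.3,10.4,22.8]
B = sphere(r=8.2) → bbox [-8.2,-8.2,-8.2] .. [8.2,8.2,8.2]
lo = A.lo+B.lo = [-25.5-8.2, -13.8-8.2, 14.7-8.2] = [-33.700,-22.000,6.500]
hi = A.hi+B.hi = [-1.3+8.2, 10.4+8.2, 22.8+8.2] = [6.900,18.600,31.000]
diag = √(40.6²+40.6²+24.5²) = √3896.97 = 62.426

min=[-33.700,-22.000,6.500] max=[6.900,18.600,31.000] diag=62.426
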